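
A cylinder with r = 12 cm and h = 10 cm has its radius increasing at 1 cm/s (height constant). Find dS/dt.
68π cm²/s

S = 2πrh + 2πr² (lateral + bases)
dS/dt = (2πh + 4πr)·dr/dt = (2π·10 + 4π·12)·1
= 68π cm²/s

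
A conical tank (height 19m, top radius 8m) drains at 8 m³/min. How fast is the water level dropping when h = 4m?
361/(128π) ≈ 0.8977 m/min

r/h = 8/19, so r = (8/19)h
V = (1/3)πr²h = (1/3)π((8/19)h)²h = (64/1083)πh³
dV/dh = (64/361)πh²
dh/dt = (dV/dt)/(dV/dh) = -8/((64/361)π·4²) = -361/(128π) m/min
The level is dropping at 361/(128π) ≈ 0.8977 m/min.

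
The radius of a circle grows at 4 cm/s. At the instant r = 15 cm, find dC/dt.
8π cm/s

C = 2πr
dC/dt = 2π · dr/dt = 2π · 4 = 8π cm/s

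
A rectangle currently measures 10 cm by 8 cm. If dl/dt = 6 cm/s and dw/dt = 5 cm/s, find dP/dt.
22 cm/s

P = 2(l + w)
dP/dt = 2(dl/dt + dw/dt) = 2(6 + 5) = 22 cm/s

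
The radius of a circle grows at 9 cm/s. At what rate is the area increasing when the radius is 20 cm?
360π cm²/s

A = πr²
dA/dt = 2πr · dr/dt = 2π(20)(9) = 360π cm²/s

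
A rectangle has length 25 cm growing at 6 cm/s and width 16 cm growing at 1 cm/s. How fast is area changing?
121 cm²/s

A = lw
dA/dt = w·dl/dt + l·dw/dt = 16·6 + 25·1 = 121 cm²/s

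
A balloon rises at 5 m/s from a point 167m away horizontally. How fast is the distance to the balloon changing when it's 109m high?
109√39770/7954 ≈ 2.733 m/s

z² = 167² + y²
z = √(167² + 109²) = √39770
dz/dt = y/z · dy/dt = 109/√39770 · 5 = 109√39770/7954 ≈ 2.733 m/s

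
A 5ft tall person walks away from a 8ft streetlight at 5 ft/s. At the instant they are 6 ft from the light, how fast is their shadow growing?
25/3 ft/s

By similar triangles: 8/(x+s) = 5/s
Solving: s = 5x/3
ds/dt = 5/3 · dx/dt = 5/3 · 5 = 25/3 ft/s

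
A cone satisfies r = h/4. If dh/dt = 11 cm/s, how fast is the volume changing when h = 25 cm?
6875π/16 cm³/s

V = (1/3)π(h/4)²h = πh³/48
dV/dt = πh²/16 · 11
At h = 25: dV/dt = 6875π/16 cm³/s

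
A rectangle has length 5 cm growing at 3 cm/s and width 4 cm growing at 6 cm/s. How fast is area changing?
42 cm²/s

A = lw
dA/dt = w·dl/dt + l·dw/dt = 4·3 + 5·6 = 42 cm²/s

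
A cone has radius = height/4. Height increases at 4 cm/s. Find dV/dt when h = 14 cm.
49π cm³/s

V = (1/3)π(h/4)²h = πh³/48
dV/dt = πh²/16 · 4
At h = 14: dV/dt = 49π cm³/s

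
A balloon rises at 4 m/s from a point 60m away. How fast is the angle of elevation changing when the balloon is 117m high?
0.013882 rad/s

tan(θ) = y/60
sec²(θ) · dθ/dt = (1/60) · dy/dt
dθ/dt = cos²(θ)/60 · 4 = 60/(60² + 117²) · 4
dθ/dt = 0.013882 rad/s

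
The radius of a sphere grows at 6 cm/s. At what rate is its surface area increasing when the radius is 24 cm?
1152π cm²/s

S = 4πr²
dS/dt = dS/dr · dr/dt = 8πr · 6
At r = 24: dS/dt = 1152π cm²/s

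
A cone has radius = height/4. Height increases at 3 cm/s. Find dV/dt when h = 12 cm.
27π cm³/s

V = (1/3)π(h/4)²h = πh³/48
dV/dt = πh²/16 · 3
At h = 12: dV/dt = 27π cm³/s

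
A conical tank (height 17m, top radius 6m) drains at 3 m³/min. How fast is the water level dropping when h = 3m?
289/(108π) ≈ 0.8518 m/min

r/h = 6/17, so r = (6/17)h
V = (1/3)πr²h = (1/3)π((6/17)h)²h = (12/289)πh³
dV/dh = (36/289)πh²
dh/dt = (dV/dt)/(dV/dh) = -3/((36/289)π·3²) = -289/(108π) m/min
The level is dropping at 289/(108π) ≈ 0.8518 m/min.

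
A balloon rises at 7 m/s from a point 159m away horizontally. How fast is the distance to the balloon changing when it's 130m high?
910√42181/42181 ≈ 4.431 m/s

z² = 159² + y²
z = √(159² + 130²) = √42181
dz/dt = y/z · dy/dt = 130/√42181 · 7 = 910√42181/42181 ≈ 4.431 m/s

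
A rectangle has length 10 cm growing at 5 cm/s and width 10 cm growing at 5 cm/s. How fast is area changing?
100 cm²/s

A = lw
dA/dt = w·dl/dt + l·dw/dt = 10·5 + 10·5 = 100 cm²/s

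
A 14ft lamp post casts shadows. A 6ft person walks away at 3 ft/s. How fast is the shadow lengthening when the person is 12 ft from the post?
9/4 ft/s

By similar triangles: 14/(x+s) = 6/s
Solving: s = 6x/8
ds/dt = 6/8 · dx/dt = 3/4 · 3 = 9/4 ft/s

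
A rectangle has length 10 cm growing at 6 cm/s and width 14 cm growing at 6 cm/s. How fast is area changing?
144 cm²/s

A = lw
dA/dt = w·dl/dt + l·dw/dt = 14·6 + 10·6 = 144 cm²/s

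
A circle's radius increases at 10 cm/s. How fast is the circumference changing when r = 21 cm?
20π cm/s

C = 2πr
dC/dt = 2π · dr/dt = 2π · 10 = 20π cm/s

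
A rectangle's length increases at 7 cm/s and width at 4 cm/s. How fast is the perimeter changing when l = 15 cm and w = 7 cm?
22 cm/s

P = 2(l + w)
dP/dt = 2(dl/dt + dw/dt) = 2(7 + 4) = 22 cm/s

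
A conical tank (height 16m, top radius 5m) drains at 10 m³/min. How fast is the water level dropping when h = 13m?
512/(845π) ≈ 0.1929 m/min

r/h = 5/16, so r = (5/16)h
V = (1/3)πr²h = (1/3)π((5/16)h)²h = (25/768)πh³
dV/dh = (25/256)πh²
dh/dt = (dV/dt)/(dV/dh) = -10/((25/256)π·13²) = -512/(845π) m/min
The level is dropping at 512/(845π) ≈ 0.1929 m/min.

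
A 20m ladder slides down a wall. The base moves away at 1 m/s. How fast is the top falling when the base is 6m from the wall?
3√91/91 ≈ 0.3145 m/s

x² + y² = 20²
2x·dx/dt + 2y·dy/dt = 0
dy/dt = -x/y · dx/dt = -6/(2√91) · 1 = -3√91/91 m/s
The top is descending at 3√91/91 ≈ 0.3145 m/s.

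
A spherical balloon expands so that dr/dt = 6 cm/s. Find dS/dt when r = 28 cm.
1344π cm²/s

S = 4πr²
dS/dt = dS/dr · dr/dt = 8πr · 6
At r = 28: dS/dt = 1344π cm²/s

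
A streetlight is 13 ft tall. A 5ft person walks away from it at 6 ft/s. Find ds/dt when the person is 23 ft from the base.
15/4 ft/s

By similar triangles: 13/(x+s) = 5/s
Solving: s = 5x/8
ds/dt = 5/8 · dx/dt = 5/8 · 6 = 15/4 ft/s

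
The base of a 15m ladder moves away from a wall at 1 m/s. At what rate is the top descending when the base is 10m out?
2√5/5 ≈ 0.8944 m/s

x² + y² = 15²
2x·dx/dt + 2y·dy/dt = 0
dy/dt = -x/y · dx/dt = -10/(5√5) · 1 = -2√5/5 m/s
The top is descending at 2√5/5 ≈ 0.8944 m/s.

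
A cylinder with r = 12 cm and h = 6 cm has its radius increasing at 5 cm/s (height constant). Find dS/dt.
300π cm²/s

S = 2πrh + 2πr² (lateral + bases)
dS/dt = (2πh + 4πr)·dr/dt = (2π·6 + 4π·12)·5
= 300π cm²/s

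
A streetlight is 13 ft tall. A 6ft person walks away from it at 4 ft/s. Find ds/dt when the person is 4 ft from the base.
24/7 ft/s

By similar triangles: 13/(x+s) = 6/s
Solving: s = 6x/7
ds/dt = 6/7 · dx/dt = 6/7 · 4 = 24/7 ft/s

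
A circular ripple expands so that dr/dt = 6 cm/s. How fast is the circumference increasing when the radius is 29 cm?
12π cm/s

C = 2πr
dC/dt = 2π · dr/dt = 2π · 6 = 12π cm/s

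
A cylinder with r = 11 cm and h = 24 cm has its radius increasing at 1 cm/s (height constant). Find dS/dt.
92π cm²/s

S = 2πrh + 2πr² (lateral + bases)
dS/dt = (2πh + 4πr)·dr/dt = (2π·24 + 4π·11)·1
= 92π cm²/s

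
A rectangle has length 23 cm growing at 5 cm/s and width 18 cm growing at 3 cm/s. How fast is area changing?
159 cm²/s

A = lw
dA/dt = w·dl/dt + l·dw/dt = 18·5 + 23·3 = 159 cm²/s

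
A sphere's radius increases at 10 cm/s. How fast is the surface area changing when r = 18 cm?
1440π cm²/s

S = 4πr²
dS/dt = dS/dr · dr/dt = 8πr · 10
At r = 18: dS/dt = 1440π cm²/s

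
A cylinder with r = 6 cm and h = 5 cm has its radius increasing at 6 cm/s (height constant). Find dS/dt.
204π cm²/s

S = 2πrh + 2πr² (lateral + bases)
dS/dt = (2πh + 4πr)·dr/dt = (2π·5 + 4π·6)·6
= 204π cm²/s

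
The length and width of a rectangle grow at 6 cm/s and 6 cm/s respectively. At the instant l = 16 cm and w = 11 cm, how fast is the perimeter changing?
24 cm/s

P = 2(l + w)
dP/dt = 2(dl/dt + dw/dt) = 2(6 + 6) = 24 cm/s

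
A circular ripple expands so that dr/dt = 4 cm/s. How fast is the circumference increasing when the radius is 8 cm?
8π cm/s

C = 2πr
dC/dt = 2π · dr/dt = 2π · 4 = 8π cm/s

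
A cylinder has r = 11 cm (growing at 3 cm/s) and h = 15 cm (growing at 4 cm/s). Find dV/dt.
1474π cm³/s

V = πr²h
dV/dt = 2πrh·dr/dt + πr²·dh/dt
= 2π(11)(15)(3) + π(11)²(4)
= 1474π cm³/s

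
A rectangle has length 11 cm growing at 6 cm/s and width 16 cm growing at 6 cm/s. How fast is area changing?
162 cm²/s

A = lw
dA/dt = w·dl/dt + l·dw/dt = 16·6 + 11·6 = 162 cm²/s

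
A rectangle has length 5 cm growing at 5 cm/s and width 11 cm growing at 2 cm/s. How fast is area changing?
65 cm²/s

A = lw
dA/dt = w·dl/dt + l·dw/dt = 11·5 + 5·2 = 65 cm²/s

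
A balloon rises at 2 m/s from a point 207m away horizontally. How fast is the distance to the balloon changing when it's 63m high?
7√2/17 ≈ 0.5823 m/s

z² = 207² + y²
z = √(207² + 63²) = 153√2
dz/dt = y/z · dy/dt = 63/(153√2) · 2 = 7√2/17 ≈ 0.5823 m/s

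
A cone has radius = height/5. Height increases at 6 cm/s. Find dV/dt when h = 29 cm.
5046π/25 cm³/s

V = (1/3)π(h/5)²h = πh³/75
dV/dt = πh²/25 · 6
At h = 29: dV/dt = 5046π/25 cm³/s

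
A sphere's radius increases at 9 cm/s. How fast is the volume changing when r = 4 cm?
576π cm³/s

V = (4/3)πr³
dV/dt = dV/dr · dr/dt = 4πr² · 9
At r = 4: dV/dt = 576π cm³/s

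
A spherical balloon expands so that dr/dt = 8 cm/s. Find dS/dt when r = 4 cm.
256π cm²/s

S = 4πr²
dS/dt = dS/dr · dr/dt = 8πr · 8
At r = 4: dS/dt = 256π cm²/s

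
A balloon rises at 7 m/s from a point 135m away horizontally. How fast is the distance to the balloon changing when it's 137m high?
959√36994/36994 ≈ 4.986 m/s

z² = 135² + y²
z = √(135² + 137²) = √36994
dz/dt = y/z · dy/dt = 137/√36994 · 7 = 959√36994/36994 ≈ 4.986 m/s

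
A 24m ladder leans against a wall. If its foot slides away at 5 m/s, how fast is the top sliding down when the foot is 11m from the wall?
11√455/91 ≈ 2.578 m/s

x² + y² = 24²
2x·dx/dt + 2y·dy/dt = 0
dy/dt = -x/y · dx/dt = -11/√455 · 5 = -11√455/91 m/s
The top is descending at 11√455/91 ≈ 2.578 m/s.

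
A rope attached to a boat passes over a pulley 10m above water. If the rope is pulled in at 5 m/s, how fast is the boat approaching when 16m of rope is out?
40√39/39 ≈ 6.405 m/s

rope² = x² + 10²
x = √(16² - 10²) = 2√39
dx/dt = (rope/x) · d(rope)/dt = (16/(2√39)) · (-5) = -40√39/39 m/s
The boat approaches at 40√39/39 ≈ 6.405 m/s.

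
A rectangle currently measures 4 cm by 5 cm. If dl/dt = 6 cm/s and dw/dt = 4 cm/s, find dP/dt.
20 cm/s

P = 2(l + w)
dP/dt = 2(dl/dt + dw/dt) = 2(6 + 4) = 20 cm/s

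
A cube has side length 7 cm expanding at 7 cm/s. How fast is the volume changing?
1029 cm³/s

V = s³
dV/dt = 3s² · ds/dt = 3·7²·7 = 1029 cm³/s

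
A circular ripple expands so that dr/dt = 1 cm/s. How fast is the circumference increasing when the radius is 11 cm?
2π cm/s

C = 2πr
dC/dt = 2π · dr/dt = 2π · 1 = 2π cm/s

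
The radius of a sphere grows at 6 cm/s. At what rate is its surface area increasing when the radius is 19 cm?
912π cm²/s

S = 4πr²
dS/dt = dS/dr · dr/dt = 8πr · 6
At r = 19: dS/dt = 912π cm²/s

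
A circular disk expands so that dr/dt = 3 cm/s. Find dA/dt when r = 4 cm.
24π cm²/s

A = πr²
dA/dt = 2πr · dr/dt = 2π(4)(3) = 24π cm²/s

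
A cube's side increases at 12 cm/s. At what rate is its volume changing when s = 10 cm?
3600 cm³/s

V = s³
dV/dt = 3s² · ds/dt = 3·10²·12 = 3600 cm³/s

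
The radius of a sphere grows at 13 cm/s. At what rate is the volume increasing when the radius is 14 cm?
10192π cm³/s

V = (4/3)πr³
dV/dt = dV/dr · dr/dt = 4πr² · 13
At r = 14: dV/dt = 10192π cm³/s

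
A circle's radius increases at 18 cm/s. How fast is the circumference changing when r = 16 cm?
36π cm/s

C = 2πr
dC/dt = 2π · dr/dt = 2π · 18 = 36π cm/s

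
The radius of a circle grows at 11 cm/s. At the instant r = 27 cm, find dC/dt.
22π cm/s

C = 2πr
dC/dt = 2π · dr/dt = 2π · 11 = 22π cm/s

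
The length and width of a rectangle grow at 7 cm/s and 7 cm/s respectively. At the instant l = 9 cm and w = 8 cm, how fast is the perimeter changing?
28 cm/s

P = 2(l + w)
dP/dt = 2(dl/dt + dw/dt) = 2(7 + 7) = 28 cm/s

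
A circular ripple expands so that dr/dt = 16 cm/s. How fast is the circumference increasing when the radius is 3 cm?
32π cm/s

C = 2πr
dC/dt = 2π · dr/dt = 2π · 16 = 32π cm/s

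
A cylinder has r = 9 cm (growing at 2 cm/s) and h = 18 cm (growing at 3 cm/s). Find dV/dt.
891π cm³/s

V = πr²h
dV/dt = 2πrh·dr/dt + πr²·dh/dt
= 2π(9)(18)(2) + π(9)²(3)
= 891π cm³/s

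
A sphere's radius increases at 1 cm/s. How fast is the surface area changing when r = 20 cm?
160π cm²/s

S = 4πr²
dS/dt = dS/dr · dr/dt = 8πr · 1
At r = 20: dS/dt = 160π cm²/s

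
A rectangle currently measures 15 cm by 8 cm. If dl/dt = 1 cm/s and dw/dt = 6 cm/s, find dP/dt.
14 cm/s

P = 2(l + w)
dP/dt = 2(dl/dt + dw/dt) = 2(1 + 6) = 14 cm/s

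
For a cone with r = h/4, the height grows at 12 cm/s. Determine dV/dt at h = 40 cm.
1200π cm³/s

V = (1/3)π(h/4)²h = πh³/48
dV/dt = πh²/16 · 12
At h = 40: dV/dt = 1200π cm³/s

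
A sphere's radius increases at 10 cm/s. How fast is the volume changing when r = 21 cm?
17640π cm³/s

V = (4/3)πr³
dV/dt = dV/dr · dr/dt = 4πr² · 10
At r = 21: dV/dt = 17640π cm³/s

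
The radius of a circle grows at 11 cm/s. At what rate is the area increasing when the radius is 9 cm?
198π cm²/s

A = πr²
dA/dt = 2πr · dr/dt = 2π(9)(11) = 198π cm²/s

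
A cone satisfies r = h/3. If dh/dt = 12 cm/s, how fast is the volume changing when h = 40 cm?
6400π/3 cm³/s

V = (1/3)π(h/3)²h = πh³/27
dV/dt = πh²/9 · 12
At h = 40: dV/dt = 6400π/3 cm³/s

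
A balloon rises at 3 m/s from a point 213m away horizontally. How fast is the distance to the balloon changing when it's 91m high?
273√2146/10730 ≈ 1.179 m/s

z² = 213² + y²
z = √(213² + 91²) = 5√2146
dz/dt = y/z · dy/dt = 91/(5√2146) · 3 = 273√2146/10730 ≈ 1.179 m/s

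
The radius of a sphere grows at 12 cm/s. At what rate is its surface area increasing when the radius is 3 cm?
288π cm²/s

S = 4πr²
dS/dt = dS/dr · dr/dt = 8πr · 12
At r = 3: dS/dt = 288π cm²/s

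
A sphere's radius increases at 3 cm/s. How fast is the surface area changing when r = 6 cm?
144π cm²/s

S = 4πr²
dS/dt = dS/dr · dr/dt = 8πr · 3
At r = 6: dS/dt = 144π cm²/s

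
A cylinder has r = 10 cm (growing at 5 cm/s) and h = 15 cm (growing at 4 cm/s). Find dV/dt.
1900π cm³/s

V = πr²h
dV/dt = 2πrh·dr/dt + πr²·dh/dt
= 2π(10)(15)(5) + π(10)²(4)
= 1900π cm³/s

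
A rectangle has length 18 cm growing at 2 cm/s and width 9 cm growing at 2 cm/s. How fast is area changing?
54 cm²/s

A = lw
dA/dt = w·dl/dt + l·dw/dt = 9·2 + 18·2 = 54 cm²/s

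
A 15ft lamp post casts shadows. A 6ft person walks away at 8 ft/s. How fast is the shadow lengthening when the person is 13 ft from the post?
16/3 ft/s

By similar triangles: 15/(x+s) = 6/s
Solving: s = 6x/9
ds/dt = 6/9 · dx/dt = 2/3 · 8 = 16/3 ft/s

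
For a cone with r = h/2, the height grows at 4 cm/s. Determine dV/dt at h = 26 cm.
676π cm³/s

V = (1/3)π(h/2)²h = πh³/12
dV/dt = πh²/4 · 4
At h = 26: dV/dt = 676π cm³/s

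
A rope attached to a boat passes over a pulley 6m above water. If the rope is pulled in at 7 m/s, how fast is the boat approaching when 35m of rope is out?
245√1189/1189 ≈ 7.105 m/s

rope² = x² + 6²
x = √(35² - 6²) = √1189
dx/dt = (rope/x) · d(rope)/dt = (35/√1189) · (-7) = -245√1189/1189 m/s
The boat approaches at 245√1189/1189 ≈ 7.105 m/s.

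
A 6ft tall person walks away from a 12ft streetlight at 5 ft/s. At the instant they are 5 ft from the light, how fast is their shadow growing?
5 ft/s

By similar triangles: 12/(x+s) = 6/s
Solving: s = 6x/6
ds/dt = 6/6 · dx/dt = 1 · 5 = 5 ft/s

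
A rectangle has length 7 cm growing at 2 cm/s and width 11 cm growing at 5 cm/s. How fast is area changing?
57 cm²/s

A = lw
dA/dt = w·dl/dt + l·dw/dt = 11·2 + 7·5 = 57 cm²/s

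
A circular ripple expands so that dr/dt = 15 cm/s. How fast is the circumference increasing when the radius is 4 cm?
30π cm/s

C = 2πr
dC/dt = 2π · dr/dt = 2π · 15 = 30π cm/s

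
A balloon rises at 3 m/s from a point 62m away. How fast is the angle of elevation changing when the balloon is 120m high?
0.010195 rad/s

tan(θ) = y/62
sec²(θ) · dθ/dt = (1/62) · dy/dt
dθ/dt = cos²(θ)/62 · 3 = 62/(62² + 120²) · 3
dθ/dt = 0.010195 rad/s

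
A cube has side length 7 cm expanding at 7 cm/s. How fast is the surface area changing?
588 cm²/s

A = 6s²
dA/dt = 12s · ds/dt = 12·7·7 = 588 cm²/s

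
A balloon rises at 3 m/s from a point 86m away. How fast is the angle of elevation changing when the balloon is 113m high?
0.012794 rad/s

tan(θ) = y/86
sec²(θ) · dθ/dt = (1/86) · dy/dt
dθ/dt = cos²(θ)/86 · 3 = 86/(86² + 113²) · 3
dθ/dt = 0.012794 rad/s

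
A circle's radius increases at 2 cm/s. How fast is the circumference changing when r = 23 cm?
4π cm/s

C = 2πr
dC/dt = 2π · dr/dt = 2π · 2 = 4π cm/s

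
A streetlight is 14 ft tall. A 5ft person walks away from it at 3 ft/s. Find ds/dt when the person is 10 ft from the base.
5/3 ft/s

By similar triangles: 14/(x+s) = 5/s
Solving: s = 5x/9
ds/dt = 5/9 · dx/dt = 5/9 · 3 = 5/3 ft/s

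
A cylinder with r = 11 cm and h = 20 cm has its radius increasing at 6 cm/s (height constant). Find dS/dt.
504π cm²/s

S = 2πrh + 2πr² (lateral + bases)
dS/dt = (2πh + 4πr)·dr/dt = (2π·20 + 4π·11)·6
= 504π cm²/s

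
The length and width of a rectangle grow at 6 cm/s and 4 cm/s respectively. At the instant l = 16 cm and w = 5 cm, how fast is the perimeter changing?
20 cm/s

P = 2(l + w)
dP/dt = 2(dl/dt + dw/dt) = 2(6 + 4) = 20 cm/s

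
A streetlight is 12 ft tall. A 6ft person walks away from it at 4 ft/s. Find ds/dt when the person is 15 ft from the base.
4 ft/s

By similar triangles: 12/(x+s) = 6/s
Solving: s = 6x/6
ds/dt = 6/6 · dx/dt = 1 · 4 = 4 ft/s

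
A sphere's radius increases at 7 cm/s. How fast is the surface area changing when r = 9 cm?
504π cm²/s

S = 4πr²
dS/dt = dS/dr · dr/dt = 8πr · 7
At r = 9: dS/dt = 504π cm²/s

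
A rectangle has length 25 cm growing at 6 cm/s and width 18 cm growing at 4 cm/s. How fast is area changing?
208 cm²/s

A = lw
dA/dt = w·dl/dt + l·dw/dt = 18·6 + 25·4 = 208 cm²/s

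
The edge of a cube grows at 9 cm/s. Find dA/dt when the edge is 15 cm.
1620 cm²/s

A = 6s²
dA/dt = 12s · ds/dt = 12·15·9 = 1620 cm²/s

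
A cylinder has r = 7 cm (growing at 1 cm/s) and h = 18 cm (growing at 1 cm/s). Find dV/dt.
301π cm³/s

V = πr²h
dV/dt = 2πrh·dr/dt + πr²·dh/dt
= 2π(7)(18)(1) + π(7)²(1)
= 301π cm³/s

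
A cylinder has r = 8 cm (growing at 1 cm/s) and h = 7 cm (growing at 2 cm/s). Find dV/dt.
240π cm³/s

V = πr²h
dV/dt = 2πrh·dr/dt + πr²·dh/dt
= 2π(8)(7)(1) + π(8)²(2)
= 240π cm³/s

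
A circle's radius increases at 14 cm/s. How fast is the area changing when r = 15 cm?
420π cm²/s

A = πr²
dA/dt = 2πr · dr/dt = 2π(15)(14) = 420π cm²/s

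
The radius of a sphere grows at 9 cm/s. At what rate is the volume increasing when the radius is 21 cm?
15876π cm³/s

V = (4/3)πr³
dV/dt = dV/dr · dr/dt = 4πr² · 9
At r = 21: dV/dt = 15876π cm³/s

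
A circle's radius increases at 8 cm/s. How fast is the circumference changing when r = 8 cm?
16π cm/s

C = 2πr
dC/dt = 2π · dr/dt = 2π · 8 = 16π cm/s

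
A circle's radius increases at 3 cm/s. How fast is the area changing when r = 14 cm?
84π cm²/s

A = πr²
dA/dt = 2πr · dr/dt = 2π(14)(3) = 84π cm²/s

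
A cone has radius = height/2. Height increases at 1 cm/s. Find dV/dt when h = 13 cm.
169π/4 cm³/s

V = (1/3)π(h/2)²h = πh³/12
dV/dt = πh²/4 · 1
At h = 13: dV/dt = 169π/4 cm³/s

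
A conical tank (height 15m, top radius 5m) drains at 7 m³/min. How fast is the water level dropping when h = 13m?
63/(169π) ≈ 0.1187 m/min

r/h = 5/15, so r = (1/3)h
V = (1/3)πr²h = (1/3)π((1/3)h)²h = (1/27)πh³
dV/dh = (1/9)πh²
dh/dt = (dV/dt)/(dV/dh) = -7/((1/9)π·13²) = -63/(169π) m/min
The level is dropping at 63/(169π) ≈ 0.1187 m/min.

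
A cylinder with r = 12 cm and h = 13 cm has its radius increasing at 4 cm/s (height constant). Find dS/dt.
296π cm²/s

S = 2πrh + 2πr² (lateral + bases)
dS/dt = (2πh + 4πr)·dr/dt = (2π·13 + 4π·12)·4
= 296π cm²/s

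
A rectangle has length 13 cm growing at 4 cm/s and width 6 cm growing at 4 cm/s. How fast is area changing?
76 cm²/s

A = lw
dA/dt = w·dl/dt + l·dw/dt = 6·4 + 13·4 = 76 cm²/s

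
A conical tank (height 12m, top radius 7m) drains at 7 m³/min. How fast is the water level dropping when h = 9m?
16/(63π) ≈ 0.08084 m/min

r/h = 7/12, so r = (7/12)h
V = (1/3)πr²h = (1/3)π((7/12)h)²h = (49/432)πh³
dV/dh = (49/144)πh²
dh/dt = (dV/dt)/(dV/dh) = -7/((49/144)π·9²) = -16/(63π) m/min
The level is dropping at 16/(63π) ≈ 0.08084 m/min.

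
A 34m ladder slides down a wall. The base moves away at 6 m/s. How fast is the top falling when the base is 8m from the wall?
8√273/91 ≈ 1.453 m/s

x² + y² = 34²
2x·dx/dt + 2y·dy/dt = 0
dy/dt = -x/y · dx/dt = -8/(2√273) · 6 = -8√273/91 m/s
The top is descending at 8√273/91 ≈ 1.453 m/s.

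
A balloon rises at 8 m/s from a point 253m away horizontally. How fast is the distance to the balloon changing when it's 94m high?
752√72845/72845 ≈ 2.786 m/s

z² = 253² + y²
z = √(253² + 94²) = √72845
dz/dt = y/z · dy/dt = 94/√72845 · 8 = 752√72845/72845 ≈ 2.786 m/s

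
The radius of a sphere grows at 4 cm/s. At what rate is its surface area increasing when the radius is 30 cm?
960π cm²/s

S = 4πr²
dS/dt = dS/dr · dr/dt = 8πr · 4
At r = 30: dS/dt = 960π cm²/s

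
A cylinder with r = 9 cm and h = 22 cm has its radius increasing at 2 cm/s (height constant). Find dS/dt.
160π cm²/s

S = 2πrh + 2πr² (lateral + bases)
dS/dt = (2πh + 4πr)·dr/dt = (2π·22 + 4π·9)·2
= 160π cm²/s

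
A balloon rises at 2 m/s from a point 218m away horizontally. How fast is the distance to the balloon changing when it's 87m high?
174√55093/55093 ≈ 0.7413 m/s

z² = 218² + y²
z = √(218² + 87²) = √55093
dz/dt = y/z · dy/dt = 87/√55093 · 2 = 174√55093/55093 ≈ 0.7413 m/s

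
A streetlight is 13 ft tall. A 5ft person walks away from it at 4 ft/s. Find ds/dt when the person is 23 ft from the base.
5/2 ft/s

By similar triangles: 13/(x+s) = 5/s
Solving: s = 5x/8
ds/dt = 5/8 · dx/dt = 5/8 · 4 = 5/2 ft/s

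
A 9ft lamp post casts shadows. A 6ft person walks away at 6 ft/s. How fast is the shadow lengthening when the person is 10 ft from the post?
12 ft/s

By similar triangles: 9/(x+s) = 6/s
Solving: s = 6x/3
ds/dt = 6/3 · dx/dt = 2 · 6 = 12 ft/s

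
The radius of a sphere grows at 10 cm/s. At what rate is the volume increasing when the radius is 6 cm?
1440π cm³/s

V = (4/3)πr³
dV/dt = dV/dr · dr/dt = 4πr² · 10
At r = 6: dV/dt = 1440π cm³/s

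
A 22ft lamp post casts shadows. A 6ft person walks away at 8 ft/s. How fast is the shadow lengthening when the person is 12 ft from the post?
3 ft/s

By similar triangles: 22/(x+s) = 6/s
Solving: s = 6x/16
ds/dt = 6/16 · dx/dt = 3/8 · 8 = 3 ft/s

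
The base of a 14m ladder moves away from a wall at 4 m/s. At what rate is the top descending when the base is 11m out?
44√3/15 ≈ 5.081 m/s

x² + y² = 14²
2x·dx/dt + 2y·dy/dt = 0
dy/dt = -x/y · dx/dt = -11/(5√3) · 4 = -44√3/15 m/s
The top is descending at 44√3/15 ≈ 5.081 m/s.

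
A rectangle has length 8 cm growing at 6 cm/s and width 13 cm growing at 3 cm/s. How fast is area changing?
102 cm²/s

A = lw
dA/dt = w·dl/dt + l·dw/dt = 13·6 + 8·3 = 102 cm²/s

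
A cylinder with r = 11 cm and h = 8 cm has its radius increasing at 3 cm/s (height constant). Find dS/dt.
180π cm²/s

S = 2πrh + 2πr² (lateral + bases)
dS/dt = (2πh + 4πr)·dr/dt = (2π·8 + 4π·11)·3
= 180π cm²/s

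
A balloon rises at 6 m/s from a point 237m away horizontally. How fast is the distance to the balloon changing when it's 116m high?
696√2785/13925 ≈ 2.638 m/s

z² = 237² + y²
z = √(237² + 116²) = 5√2785
dz/dt = y/z · dy/dt = 116/(5√2785) · 6 = 696√2785/13925 ≈ 2.638 m/s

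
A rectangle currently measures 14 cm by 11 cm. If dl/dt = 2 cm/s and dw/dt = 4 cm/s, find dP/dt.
12 cm/s

P = 2(l + w)
dP/dt = 2(dl/dt + dw/dt) = 2(2 + 4) = 12 cm/s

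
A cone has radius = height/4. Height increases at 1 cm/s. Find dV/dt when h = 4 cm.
π cm³/s

V = (1/3)π(h/4)²h = πh³/48
dV/dt = πh²/16 · 1
At h = 4: dV/dt = π cm³/s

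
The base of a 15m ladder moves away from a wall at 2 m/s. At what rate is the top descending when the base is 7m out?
7√11/22 ≈ 1.055 m/s

x² + y² = 15²
2x·dx/dt + 2y·dy/dt = 0
dy/dt = -x/y · dx/dt = -7/(4√11) · 2 = -7√11/22 m/s
The top is descending at 7√11/22 ≈ 1.055 m/s.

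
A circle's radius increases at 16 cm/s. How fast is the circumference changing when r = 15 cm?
32π cm/s

C = 2πr
dC/dt = 2π · dr/dt = 2π · 16 = 32π cm/s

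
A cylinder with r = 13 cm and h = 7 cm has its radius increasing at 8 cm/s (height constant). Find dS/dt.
528π cm²/s

S = 2πrh + 2πr² (lateral + bases)
dS/dt = (2πh + 4πr)·dr/dt = (2π·7 + 4π·13)·8
= 528π cm²/s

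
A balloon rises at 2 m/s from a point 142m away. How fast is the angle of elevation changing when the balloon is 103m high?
0.009229 rad/s

tan(θ) = y/142
sec²(θ) · dθ/dt = (1/142) · dy/dt
dθ/dt = cos²(θ)/142 · 2 = 142/(142² + 103²) · 2
dθ/dt = 0.009229 rad/s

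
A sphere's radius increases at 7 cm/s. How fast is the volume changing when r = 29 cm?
23548π cm³/s

V = (4/3)πr³
dV/dt = dV/dr · dr/dt = 4πr² · 7
At r = 29: dV/dt = 23548π cm³/s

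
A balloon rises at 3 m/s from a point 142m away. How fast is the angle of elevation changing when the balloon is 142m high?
0.010563 rad/s

tan(θ) = y/142
sec²(θ) · dθ/dt = (1/142) · dy/dt
dθ/dt = cos²(θ)/142 · 3 = 142/(142² + 142²) · 3
dθ/dt = 0.010563 rad/s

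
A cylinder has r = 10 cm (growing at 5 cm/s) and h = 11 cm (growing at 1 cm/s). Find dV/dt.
1200π cm³/s

V = πr²h
dV/dt = 2πrh·dr/dt + πr²·dh/dt
= 2π(10)(11)(5) + π(10)²(1)
= 1200π cm³/s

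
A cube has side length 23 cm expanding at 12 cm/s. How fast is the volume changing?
19044 cm³/s

V = s³
dV/dt = 3s² · ds/dt = 3·23²·12 = 19044 cm³/s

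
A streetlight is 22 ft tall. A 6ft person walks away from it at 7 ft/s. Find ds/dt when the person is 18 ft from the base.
21/8 ft/s

By similar triangles: 22/(x+s) = 6/s
Solving: s = 6x/16
ds/dt = 6/16 · dx/dt = 3/8 · 7 = 21/8 ft/s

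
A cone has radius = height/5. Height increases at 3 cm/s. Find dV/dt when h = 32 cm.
3072π/25 cm³/s

V = (1/3)π(h/5)²h = πh³/75
dV/dt = πh²/25 · 3
At h = 32: dV/dt = 3072π/25 cm³/s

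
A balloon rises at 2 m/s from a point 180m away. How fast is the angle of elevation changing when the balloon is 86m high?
0.009046 rad/s

tan(θ) = y/180
sec²(θ) · dθ/dt = (1/180) · dy/dt
dθ/dt = cos²(θ)/180 · 2 = 180/(180² + 86²) · 2
dθ/dt = 0.009046 rad/s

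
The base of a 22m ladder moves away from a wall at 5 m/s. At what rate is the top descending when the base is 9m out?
45√403/403 ≈ 2.242 m/s

x² + y² = 22²
2x·dx/dt + 2y·dy/dt = 0
dy/dt = -x/y · dx/dt = -9/√403 · 5 = -45√403/403 m/s
The top is descending at 45√403/403 ≈ 2.242 m/s.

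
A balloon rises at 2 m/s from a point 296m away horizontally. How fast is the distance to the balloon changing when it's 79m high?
158√93857/93857 ≈ 0.5157 m/s

z² = 296² + y²
z = √(296² + 79²) = √93857
dz/dt = y/z · dy/dt = 79/√93857 · 2 = 158√93857/93857 ≈ 0.5157 m/s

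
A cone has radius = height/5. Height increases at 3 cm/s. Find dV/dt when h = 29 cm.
2523π/25 cm³/s

V = (1/3)π(h/5)²h = πh³/75
dV/dt = πh²/25 · 3
At h = 29: dV/dt = 2523π/25 cm³/s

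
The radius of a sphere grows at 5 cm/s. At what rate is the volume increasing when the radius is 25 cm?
12500π cm³/s

V = (4/3)πr³
dV/dt = dV/dr · dr/dt = 4πr² · 5
At r = 25: dV/dt = 12500π cm³/s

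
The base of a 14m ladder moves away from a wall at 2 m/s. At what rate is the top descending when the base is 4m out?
4√5/15 ≈ 0.5963 m/s

x² + y² = 14²
2x·dx/dt + 2y·dy/dt = 0
dy/dt = -x/y · dx/dt = -4/(6√5) · 2 = -4√5/15 m/s
The top is descending at 4√5/15 ≈ 0.5963 m/s.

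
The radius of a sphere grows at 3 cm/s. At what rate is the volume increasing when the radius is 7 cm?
588π cm³/s

V = (4/3)πr³
dV/dt = dV/dr · dr/dt = 4πr² · 3
At r = 7: dV/dt = 588π cm³/s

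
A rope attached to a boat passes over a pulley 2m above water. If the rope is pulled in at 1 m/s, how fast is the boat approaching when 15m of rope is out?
15√221/221 ≈ 1.009 m/s

rope² = x² + 2²
x = √(15² - 2²) = √221
dx/dt = (rope/x) · d(rope)/dt = (15/√221) · (-1) = -15√221/221 m/s
The boat approaches at 15√221/221 ≈ 1.009 m/s.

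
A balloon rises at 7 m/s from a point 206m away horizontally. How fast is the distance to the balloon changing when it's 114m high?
399√82/1066 ≈ 3.389 m/s

z² = 206² + y²
z = √(206² + 114²) = 26√82
dz/dt = y/z · dy/dt = 114/(26√82) · 7 = 399√82/1066 ≈ 3.389 m/s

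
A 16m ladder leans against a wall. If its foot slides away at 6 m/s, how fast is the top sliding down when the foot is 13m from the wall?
26√87/29 ≈ 8.362 m/s

x² + y² = 16²
2x·dx/dt + 2y·dy/dt = 0
dy/dt = -x/y · dx/dt = -13/√87 · 6 = -26√87/29 m/s
The top is descending at 26√87/29 ≈ 8.362 m/s.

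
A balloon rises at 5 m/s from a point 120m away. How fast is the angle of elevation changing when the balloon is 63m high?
0.032664 rad/s

tan(θ) = y/120
sec²(θ) · dθ/dt = (1/120) · dy/dt
dθ/dt = cos²(θ)/120 · 5 = 120/(120² + 63²) · 5
dθ/dt = 0.032664 rad/s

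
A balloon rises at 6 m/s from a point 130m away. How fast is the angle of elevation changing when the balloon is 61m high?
0.037826 rad/s

tan(θ) = y/130
sec²(θ) · dθ/dt = (1/130) · dy/dt
dθ/dt = cos²(θ)/130 · 6 = 130/(130² + 61²) · 6
dθ/dt = 0.037826 rad/s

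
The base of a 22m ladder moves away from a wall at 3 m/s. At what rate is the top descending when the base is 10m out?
5√6/8 ≈ 1.531 m/s

x² + y² = 22²
2x·dx/dt + 2y·dy/dt = 0
dy/dt = -x/y · dx/dt = -10/(8√6) · 3 = -5√6/8 m/s
The top is descending at 5√6/8 ≈ 1.531 m/s.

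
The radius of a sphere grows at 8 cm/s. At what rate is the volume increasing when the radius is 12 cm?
4608π cm³/s

V = (4/3)πr³
dV/dt = dV/dr · dr/dt = 4πr² · 8
At r = 12: dV/dt = 4608π cm³/s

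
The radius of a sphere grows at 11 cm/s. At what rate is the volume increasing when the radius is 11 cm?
5324π cm³/s

V = (4/3)πr³
dV/dt = dV/dr · dr/dt = 4πr² · 11
At r = 11: dV/dt = 5324π cm³/s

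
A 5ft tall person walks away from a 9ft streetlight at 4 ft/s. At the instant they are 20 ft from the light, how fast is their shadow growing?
5 ft/s

By similar triangles: 9/(x+s) = 5/s
Solving: s = 5x/4
ds/dt = 5/4 · dx/dt = 5/4 · 4 = 5 ft/s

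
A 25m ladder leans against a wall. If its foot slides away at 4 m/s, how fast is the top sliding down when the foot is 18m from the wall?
72√301/301 ≈ 4.15 m/s

x² + y² = 25²
2x·dx/dt + 2y·dy/dt = 0
dy/dt = -x/y · dx/dt = -18/√301 · 4 = -72√301/301 m/s
The top is descending at 72√301/301 ≈ 4.15 m/s.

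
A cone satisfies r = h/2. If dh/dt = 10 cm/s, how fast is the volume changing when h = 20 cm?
1000π cm³/s

V = (1/3)π(h/2)²h = πh³/12
dV/dt = πh²/4 · 10
At h = 20: dV/dt = 1000π cm³/s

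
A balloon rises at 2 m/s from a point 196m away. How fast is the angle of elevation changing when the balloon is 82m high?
0.008684 rad/s

tan(θ) = y/196
sec²(θ) · dθ/dt = (1/196) · dy/dt
dθ/dt = cos²(θ)/196 · 2 = 196/(196² + 82²) · 2
dθ/dt = 0.008684 rad/s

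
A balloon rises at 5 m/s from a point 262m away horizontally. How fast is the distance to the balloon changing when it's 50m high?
125√17786/17786 ≈ 0.9373 m/s

z² = 262² + y²
z = √(262² + 50²) = 2√17786
dz/dt = y/z · dy/dt = 50/(2√17786) · 5 = 125√17786/17786 ≈ 0.9373 m/s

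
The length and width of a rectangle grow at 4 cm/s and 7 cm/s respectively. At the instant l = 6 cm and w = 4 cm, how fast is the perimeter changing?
22 cm/s

P = 2(l + w)
dP/dt = 2(dl/dt + dw/dt) = 2(4 + 7) = 22 cm/s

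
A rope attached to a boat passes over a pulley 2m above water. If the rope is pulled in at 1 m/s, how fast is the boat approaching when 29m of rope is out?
29√93/279 ≈ 1.002 m/s

rope² = x² + 2²
x = √(29² - 2²) = 3√93
dx/dt = (rope/x) · d(rope)/dt = (29/(3√93)) · (-1) = -29√93/279 m/s
The boat approaches at 29√93/279 ≈ 1.002 m/s.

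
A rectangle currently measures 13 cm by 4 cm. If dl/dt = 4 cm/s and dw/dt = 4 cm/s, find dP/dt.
16 cm/s

P = 2(l + w)
dP/dt = 2(dl/dt + dw/dt) = 2(4 + 4) = 16 cm/s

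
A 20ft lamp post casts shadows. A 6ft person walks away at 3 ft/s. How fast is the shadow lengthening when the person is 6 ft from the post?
9/7 ft/s

By similar triangles: 20/(x+s) = 6/s
Solving: s = 6x/14
ds/dt = 6/14 · dx/dt = 3/7 · 3 = 9/7 ft/s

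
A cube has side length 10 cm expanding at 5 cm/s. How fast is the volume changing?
1500 cm³/s

V = s³
dV/dt = 3s² · ds/dt = 3·10²·5 = 1500 cm³/s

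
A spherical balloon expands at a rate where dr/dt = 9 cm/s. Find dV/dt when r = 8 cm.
2304π cm³/s

V = (4/3)πr³
dV/dt = dV/dr · dr/dt = 4πr² · 9
At r = 8: dV/dt = 2304π cm³/s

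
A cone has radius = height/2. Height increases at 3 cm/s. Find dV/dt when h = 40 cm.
1200π cm³/s

V = (1/3)π(h/2)²h = πh³/12
dV/dt = πh²/4 · 3
At h = 40: dV/dt = 1200π cm³/s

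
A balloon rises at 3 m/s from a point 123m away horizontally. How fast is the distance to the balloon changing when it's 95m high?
285√24154/24154 ≈ 1.834 m/s

z² = 123² + y²
z = √(123² + 95²) = √24154
dz/dt = y/z · dy/dt = 95/√24154 · 3 = 285√24154/24154 ≈ 1.834 m/s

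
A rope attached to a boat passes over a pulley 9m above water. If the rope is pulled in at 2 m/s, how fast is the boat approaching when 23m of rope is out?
23√7/28 ≈ 2.173 m/s

rope² = x² + 9²
x = √(23² - 9²) = 8√7
dx/dt = (rope/x) · d(rope)/dt = (23/(8√7)) · (-2) = -23√7/28 m/s
The boat approaches at 23√7/28 ≈ 2.173 m/s.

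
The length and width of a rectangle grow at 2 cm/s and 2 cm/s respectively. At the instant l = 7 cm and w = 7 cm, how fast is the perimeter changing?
8 cm/s

P = 2(l + w)
dP/dt = 2(dl/dt + dw/dt) = 2(2 + 2) = 8 cm/s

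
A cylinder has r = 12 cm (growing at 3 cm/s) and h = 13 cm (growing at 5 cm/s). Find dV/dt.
1656π cm³/s

V = πr²h
dV/dt = 2πrh·dr/dt + πr²·dh/dt
= 2π(12)(13)(3) + π(12)²(5)
= 1656π cm³/s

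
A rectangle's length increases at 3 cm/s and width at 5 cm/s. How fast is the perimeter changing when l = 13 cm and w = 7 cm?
16 cm/s

P = 2(l + w)
dP/dt = 2(dl/dt + dw/dt) = 2(3 + 5) = 16 cm/s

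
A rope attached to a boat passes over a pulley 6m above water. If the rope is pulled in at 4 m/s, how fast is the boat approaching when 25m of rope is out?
100√589/589 ≈ 4.12 m/s

rope² = x² + 6²
x = √(25² - 6²) = √589
dx/dt = (rope/x) · d(rope)/dt = (25/√589) · (-4) = -100√589/589 m/s
The boat approaches at 100√589/589 ≈ 4.12 m/s.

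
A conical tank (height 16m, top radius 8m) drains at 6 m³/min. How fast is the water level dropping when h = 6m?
2/(3π) ≈ 0.2122 m/min

r/h = 8/16, so r = (1/2)h
V = (1/3)πr²h = (1/3)π((1/2)h)²h = (1/12)πh³
dV/dh = (1/4)πh²
dh/dt = (dV/dt)/(dV/dh) = -6/((1/4)π·6²) = -2/(3π) m/min
The level is dropping at 2/(3π) ≈ 0.2122 m/min.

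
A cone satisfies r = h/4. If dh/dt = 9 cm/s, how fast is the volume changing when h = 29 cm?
7569π/16 cm³/s

V = (1/3)π(h/4)²h = πh³/48
dV/dt = πh²/16 · 9
At h = 29: dV/dt = 7569π/16 cm³/s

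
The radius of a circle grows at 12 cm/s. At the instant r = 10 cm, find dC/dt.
24π cm/s

C = 2πr
dC/dt = 2π · dr/dt = 2π · 12 = 24π cm/s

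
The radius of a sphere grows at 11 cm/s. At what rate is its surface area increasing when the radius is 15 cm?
1320π cm²/s

S = 4πr²
dS/dt = dS/dr · dr/dt = 8πr · 11
At r = 15: dS/dt = 1320π cm²/s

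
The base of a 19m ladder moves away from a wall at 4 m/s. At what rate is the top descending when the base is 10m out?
40√29/87 ≈ 2.476 m/s

x² + y² = 19²
2x·dx/dt + 2y·dy/dt = 0
dy/dt = -x/y · dx/dt = -10/(3√29) · 4 = -40√29/87 m/s
The top is descending at 40√29/87 ≈ 2.476 m/s.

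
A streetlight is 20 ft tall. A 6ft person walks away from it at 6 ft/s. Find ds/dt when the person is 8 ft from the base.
18/7 ft/s

By similar triangles: 20/(x+s) = 6/s
Solving: s = 6x/14
ds/dt = 6/14 · dx/dt = 3/7 · 6 = 18/7 ft/s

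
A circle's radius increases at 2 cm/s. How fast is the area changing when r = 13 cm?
52π cm²/s

A = πr²
dA/dt = 2πr · dr/dt = 2π(13)(2) = 52π cm²/s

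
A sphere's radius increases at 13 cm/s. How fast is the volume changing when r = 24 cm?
29952π cm³/s

V = (4/3)πr³
dV/dt = dV/dr · dr/dt = 4πr² · 13
At r = 24: dV/dt = 29952π cm³/s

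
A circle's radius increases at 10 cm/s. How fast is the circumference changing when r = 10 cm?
20π cm/s

C = 2πr
dC/dt = 2π · dr/dt = 2π · 10 = 20π cm/s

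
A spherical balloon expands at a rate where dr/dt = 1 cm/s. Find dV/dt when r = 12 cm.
576π cm³/s

V = (4/3)πr³
dV/dt = dV/dr · dr/dt = 4πr² · 1
At r = 12: dV/dt = 576π cm³/s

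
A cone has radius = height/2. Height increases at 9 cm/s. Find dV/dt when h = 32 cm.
2304π cm³/s

V = (1/3)π(h/2)²h = πh³/12
dV/dt = πh²/4 · 9
At h = 32: dV/dt = 2304π cm³/s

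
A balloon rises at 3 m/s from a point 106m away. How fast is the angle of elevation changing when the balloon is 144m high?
0.009946 rad/s

tan(θ) = y/106
sec²(θ) · dθ/dt = (1/106) · dy/dt
dθ/dt = cos²(θ)/106 · 3 = 106/(106² + 144²) · 3
dθ/dt = 0.009946 rad/s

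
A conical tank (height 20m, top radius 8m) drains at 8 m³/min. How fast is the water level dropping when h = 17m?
50/(289π) ≈ 0.05507 m/min

r/h = 8/20, so r = (2/5)h
V = (1/3)πr²h = (1/3)π((2/5)h)²h = (4/75)πh³
dV/dh = (4/25)πh²
dh/dt = (dV/dt)/(dV/dh) = -8/((4/25)π·17²) = -50/(289π) m/min
The level is dropping at 50/(289π) ≈ 0.05507 m/min.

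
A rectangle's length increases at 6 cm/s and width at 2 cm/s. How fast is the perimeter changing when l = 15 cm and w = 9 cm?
16 cm/s

P = 2(l + w)
dP/dt = 2(dl/dt + dw/dt) = 2(6 + 2) = 16 cm/s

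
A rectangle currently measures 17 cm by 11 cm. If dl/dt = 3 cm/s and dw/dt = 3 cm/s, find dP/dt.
12 cm/s

P = 2(l + w)
dP/dt = 2(dl/dt + dw/dt) = 2(3 + 3) = 12 cm/s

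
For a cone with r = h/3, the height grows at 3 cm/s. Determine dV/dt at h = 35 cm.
1225π/3 cm³/s

V = (1/3)π(h/3)²h = πh³/27
dV/dt = πh²/9 · 3
At h = 35: dV/dt = 1225π/3 cm³/s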